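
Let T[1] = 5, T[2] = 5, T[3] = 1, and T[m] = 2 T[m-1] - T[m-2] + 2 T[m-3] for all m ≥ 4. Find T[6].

41

T[4] = 2(1) - 5 + 2(5) = 7
T[5] = 2(7) - 1 + 2(5) = 23
T[6] = 2(23) - 7 + 2(1) = 41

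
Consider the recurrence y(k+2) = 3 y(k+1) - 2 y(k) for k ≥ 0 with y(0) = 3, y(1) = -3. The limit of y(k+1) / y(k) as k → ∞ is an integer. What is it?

The characteristic equation is r^2 - 3r + 2 = 0, which factors as (r - 2)(r - 1) = 0.
So the roots are 2 and 1. Since |2| > |1| and the coefficient of 2^k is non-zero, the ratio tends to 2.

2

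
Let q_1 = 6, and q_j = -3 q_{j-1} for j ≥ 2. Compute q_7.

4374

q_2 = -3·6 = -18
q_3 = -3·(-18) = 54
q_4 = -3·54 = -162
q_5 = -3·(-162) = 486
q_6 = -3·486 = -1458
q_7 = -3·(-1458) = 4374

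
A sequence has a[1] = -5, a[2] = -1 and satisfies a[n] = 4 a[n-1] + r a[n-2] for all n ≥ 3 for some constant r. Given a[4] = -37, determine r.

a[3] = -4 - 5r
a[4] = -16 - 21r
So -16 - 21r = -37, giving r = 1.

1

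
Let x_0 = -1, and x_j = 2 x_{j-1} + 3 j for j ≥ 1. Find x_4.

62

x_1 = 2*(-1) + 3 = 1
x_2 = 2*1 + 6 = 8
x_3 = 2*8 + 9 = 25
x_4 = 2*25 + 12 = 62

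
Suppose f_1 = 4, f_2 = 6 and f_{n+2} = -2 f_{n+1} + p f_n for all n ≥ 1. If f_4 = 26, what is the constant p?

f_3 = -12 + 4p
f_4 = 24 - 2p
So 24 - 2p = 26, giving p = -1.

-1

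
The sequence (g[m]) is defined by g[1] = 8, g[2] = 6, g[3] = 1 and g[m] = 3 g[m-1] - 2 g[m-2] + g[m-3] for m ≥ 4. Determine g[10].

181

g[4] = 3(1) - 2(6) + 8 = -1
g[5] = 3(-1) - 2(1) + 6 = 1
g[6] = 3(1) - 2(-1) + 1 = 6
g[7] = 3(6) - 2(1) + (-1) = 15
g[8] = 3(15) - 2(6) + 1 = 34
g[9] = 3(34) - 2(15) + 6 = 78
g[10] = 3(78) - 2(34) + 15 = 181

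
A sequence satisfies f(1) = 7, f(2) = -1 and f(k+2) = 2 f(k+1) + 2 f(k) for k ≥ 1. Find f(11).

f(3) = 2·(-1) + 2·7 = 12
f(4) = 2·12 + 2·(-1) = 22
f(5) = 2·22 + 2·12 = 68
f(6) = 2·68 + 2·22 = 180
f(7) = 2·180 + 2·68 = 496
f(8) = 2·496 + 2·180 = 1352
f(9) = 2·1352 + 2·496 = 3696
f(10) = 2·3696 + 2·1352 = 10096
f(11) = 2·10096 + 2·3696 = 27584

27584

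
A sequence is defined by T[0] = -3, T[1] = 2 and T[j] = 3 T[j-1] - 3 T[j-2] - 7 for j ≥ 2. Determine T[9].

T[2] = 3·2 - 3·(-3) - 7 = 8
T[3] = 3·8 - 3·2 - 7 = 11
T[4] = 3·11 - 3·8 - 7 = 2
T[5] = 3·2 - 3·11 - 7 = -34
T[6] = 3·(-34) - 3·2 - 7 = -115
T[7] = 3·(-115) - 3·(-34) - 7 = -250
T[8] = 3·(-250) - 3·(-115) - 7 = -412
T[9] = 3·(-412) - 3·(-250) - 7 = -493

-493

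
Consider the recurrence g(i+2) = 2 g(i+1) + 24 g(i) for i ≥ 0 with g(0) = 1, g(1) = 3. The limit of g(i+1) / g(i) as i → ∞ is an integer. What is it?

The characteristic equation is r^2 - 2r - 24 = 0, which factors as (r - 6)(r + 4) = 0.
So the roots are 6 and -4. Since |6| > |-4| and the coefficient of 6^i is non-zero, the ratio tends to 6.

6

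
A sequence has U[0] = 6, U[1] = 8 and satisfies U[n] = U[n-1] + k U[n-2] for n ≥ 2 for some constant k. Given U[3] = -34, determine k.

U[2] = 8 + 6k
U[3] = 8 + 14k
So 8 + 14k = -34, giving k = -3.

-3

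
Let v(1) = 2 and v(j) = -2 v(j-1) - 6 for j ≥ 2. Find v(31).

4294967294

The fixed point is -6/(1 + 2) = -2, so v(j) + 2 = -2(v(j-1) + 2).
Hence v(j) = 4·(-2)^{j-1} - 2.
v(31) = 4·(-2)^{30} - 2 = 4·1073741824 - 2 = 4294967294.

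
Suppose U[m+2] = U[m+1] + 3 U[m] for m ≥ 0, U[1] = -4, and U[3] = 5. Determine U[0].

Let U[0] = z.
U[2] = -4 + 3z
U[3] = -16 + 3z
So -16 + 3z = 5, giving z = 7.

7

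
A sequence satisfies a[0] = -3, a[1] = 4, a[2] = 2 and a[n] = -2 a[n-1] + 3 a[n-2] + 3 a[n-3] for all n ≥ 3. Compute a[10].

6509

a[3] = -2(2) + 3(4) + 3(-3) = -1
a[4] = -2(-1) + 3(2) + 3(4) = 20
a[5] = -2(20) + 3(-1) + 3(2) = -37
a[6] = -2(-37) + 3(20) + 3(-1) = 131
a[7] = -2(131) + 3(-37) + 3(20) = -313
a[8] = -2(-313) + 3(131) + 3(-37) = 908
a[9] = -2(908) + 3(-313) + 3(131) = -2362
a[10] = -2(-2362) + 3(908) + 3(-313) = 6509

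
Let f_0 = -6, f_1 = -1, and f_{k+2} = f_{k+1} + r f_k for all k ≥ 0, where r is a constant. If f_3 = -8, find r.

1

f_2 = -1 - 6r
f_3 = -1 - 7r
So -1 - 7r = -8, giving r = 1.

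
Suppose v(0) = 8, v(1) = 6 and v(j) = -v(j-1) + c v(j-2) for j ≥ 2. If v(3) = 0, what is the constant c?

v(2) = -6 + 8c
v(3) = 6 - 2c
So 6 - 2c = 0, giving c = 3.

3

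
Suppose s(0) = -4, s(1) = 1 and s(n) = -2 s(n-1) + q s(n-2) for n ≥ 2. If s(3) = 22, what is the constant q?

2

s(2) = -2 - 4q
s(3) = 4 + 9q
So 4 + 9q = 22, giving q = 2.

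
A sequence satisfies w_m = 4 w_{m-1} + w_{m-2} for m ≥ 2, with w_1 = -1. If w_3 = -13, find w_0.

Let w_0 = y.
w_2 = -4 + y
w_3 = -17 + 4y
So -17 + 4y = -13, giving y = 1.

1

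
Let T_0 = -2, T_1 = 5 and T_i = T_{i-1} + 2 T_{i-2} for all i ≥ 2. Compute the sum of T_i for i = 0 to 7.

T_2 = 5 + 2(-2) = 1
T_3 = 1 + 2(5) = 11
T_4 = 11 + 2(1) = 13
T_5 = 13 + 2(11) = 35
T_6 = 35 + 2(13) = 61
T_7 = 61 + 2(35) = 131
Sum = (-2) + 5 + 1 + 11 + 13 + 35 + 61 + 131 = 255

255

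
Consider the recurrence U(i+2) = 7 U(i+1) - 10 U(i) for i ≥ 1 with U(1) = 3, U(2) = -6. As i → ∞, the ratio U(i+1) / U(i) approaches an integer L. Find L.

The characteristic equation is r^2 - 7r + 10 = 0, which factors as (r - 5)(r - 2) = 0.
So the roots are 5 and 2. Since |5| > |2| and the coefficient of 5^i is non-zero, the ratio tends to 5.

5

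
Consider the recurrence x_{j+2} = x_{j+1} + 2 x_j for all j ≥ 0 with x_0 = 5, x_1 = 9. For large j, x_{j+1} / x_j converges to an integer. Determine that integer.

The characteristic equation is r^2 - r - 2 = 0, which factors as (r - 2)(r + 1) = 0.
So the roots are 2 and -1. Since |2| > |-1| and the coefficient of 2^j is non-zero, the ratio tends to 2.

2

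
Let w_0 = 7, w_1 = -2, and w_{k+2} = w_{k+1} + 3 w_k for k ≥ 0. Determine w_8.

w_2 = (-2) + 3*7 = 19
w_3 = 19 + 3*(-2) = 13
w_4 = 13 + 3*19 = 70
w_5 = 70 + 3*13 = 109
w_6 = 109 + 3*70 = 319
w_7 = 319 + 3*109 = 646
w_8 = 646 + 3*319 = 1603

1603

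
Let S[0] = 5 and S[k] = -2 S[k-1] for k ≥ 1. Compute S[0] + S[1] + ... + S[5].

S[1] = -2(5) = -10
S[2] = -2(-10) = 20
S[3] = -2(20) = -40
S[4] = -2(-40) = 80
S[5] = -2(80) = -160
Sum = 5 + (-10) + 20 + (-40) + 80 + (-160) = -105

-105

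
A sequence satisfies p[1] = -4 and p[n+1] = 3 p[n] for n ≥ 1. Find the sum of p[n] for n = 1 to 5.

p[2] = 3*(-4) = -12
p[3] = 3*(-12) = -36
p[4] = 3*(-36) = -108
p[5] = 3*(-108) = -324
Sum = (-4) + (-12) + (-36) + (-108) + (-324) = -484

-484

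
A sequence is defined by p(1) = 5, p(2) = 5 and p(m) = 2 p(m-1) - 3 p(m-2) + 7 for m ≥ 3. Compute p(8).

p(3) = 2·5 - 3·5 + 7 = 2
p(4) = 2·2 - 3·5 + 7 = -4
p(5) = 2·(-4) - 3·2 + 7 = -7
p(6) = 2·(-7) - 3·(-4) + 7 = 5
p(7) = 2·5 - 3·(-7) + 7 = 38
p(8) = 2·38 - 3·5 + 7 = 68

68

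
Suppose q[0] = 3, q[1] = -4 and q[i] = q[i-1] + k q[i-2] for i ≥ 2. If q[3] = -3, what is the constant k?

-1

q[2] = -4 + 3k
q[3] = -4 - k
So -4 - k = -3, giving k = -1.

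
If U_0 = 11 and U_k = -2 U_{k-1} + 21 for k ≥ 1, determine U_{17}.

The fixed point is 21/(1 + 2) = 7, so U_k - 7 = -2(U_{k-1} - 7).
Hence U_k = 4·(-2)^k + 7.
U_{17} = 4·(-2)^{17} + 7 = 4·-131072 + 7 = -524281.

-524281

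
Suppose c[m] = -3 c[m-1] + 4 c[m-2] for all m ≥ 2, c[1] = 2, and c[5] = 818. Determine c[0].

Let c[0] = v.
c[2] = -6 + 4v
c[3] = 26 - 12v
c[4] = -102 + 52v
c[5] = 410 - 204v
So 410 - 204v = 818, giving v = -2.

-2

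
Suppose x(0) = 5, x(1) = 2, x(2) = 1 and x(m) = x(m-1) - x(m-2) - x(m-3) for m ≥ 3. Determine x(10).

-59

x(3) = 1 - 2 - 5 = -6
x(4) = (-6) - 1 - 2 = -9
x(5) = (-9) - (-6) - 1 = -4
x(6) = (-4) - (-9) - (-6) = 11
x(7) = 11 - (-4) - (-9) = 24
x(8) = 24 - 11 - (-4) = 17
x(9) = 17 - 24 - 11 = -18
x(10) = (-18) - 17 - 24 = -59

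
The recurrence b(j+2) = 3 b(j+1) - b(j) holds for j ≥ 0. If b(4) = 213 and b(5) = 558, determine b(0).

Rearranging, b(j-2) = -(b(j) - 3 b(j-1)).
b(3) = -(558 - 3*213) = 81
b(2) = -(213 - 3*81) = 30
b(1) = -(81 - 3*30) = 9
b(0) = -(30 - 3*9) = -3

-3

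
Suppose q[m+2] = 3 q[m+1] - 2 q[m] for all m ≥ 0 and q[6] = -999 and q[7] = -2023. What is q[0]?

9

Rearranging, q[m-2] = (q[m] - 3 q[m-1]) / -2.
q[5] = (-2023 - 3(-999)) / -2 = 974/-2 = -487
q[4] = (-999 - 3(-487)) / -2 = 462/-2 = -231
q[3] = (-487 - 3(-231)) / -2 = 206/-2 = -103
q[2] = (-231 - 3(-103)) / -2 = 78/-2 = -39
q[1] = (-103 - 3(-39)) / -2 = 14/-2 = -7
q[0] = (-39 - 3(-7)) / -2 = -18/-2 = 9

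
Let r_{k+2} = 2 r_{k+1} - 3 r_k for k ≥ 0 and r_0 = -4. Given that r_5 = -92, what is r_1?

Let r_1 = z.
r_2 = 12 + 2z
r_3 = 24 + z
r_4 = 12 - 4z
r_5 = -48 - 11z
So -48 - 11z = -92, giving z = 4.

4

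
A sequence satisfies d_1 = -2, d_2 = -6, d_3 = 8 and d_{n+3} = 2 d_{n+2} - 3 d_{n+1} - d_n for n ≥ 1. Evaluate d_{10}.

1056

d_4 = 2*8 - 3*(-6) - (-2) = 36
d_5 = 2*36 - 3*8 - (-6) = 54
d_6 = 2*54 - 3*36 - 8 = -8
d_7 = 2*(-8) - 3*54 - 36 = -214
d_8 = 2*(-214) - 3*(-8) - 54 = -458
d_9 = 2*(-458) - 3*(-214) - (-8) = -266
d_{10} = 2*(-266) - 3*(-458) - (-214) = 1056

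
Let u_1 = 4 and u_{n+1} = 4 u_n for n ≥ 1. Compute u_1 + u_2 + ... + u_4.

340

u_2 = 4·4 = 16
u_3 = 4·16 = 64
u_4 = 4·64 = 256
Sum = 4 + 16 + 64 + 256 = 340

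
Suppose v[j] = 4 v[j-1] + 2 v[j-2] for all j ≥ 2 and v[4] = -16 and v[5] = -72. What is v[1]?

-2

Rearranging, v[j-2] = (v[j] - 4 v[j-1]) / 2.
v[3] = (-72 - 4·(-16)) / 2 = -8/2 = -4
v[2] = (-16 - 4·(-4)) / 2 = 0/2 = 0
v[1] = (-4 - 4·0) / 2 = -4/2 = -2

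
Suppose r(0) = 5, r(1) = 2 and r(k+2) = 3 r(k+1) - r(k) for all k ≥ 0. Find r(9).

233

r(2) = 3·2 - 5 = 1
r(3) = 3·1 - 2 = 1
r(4) = 3·1 - 1 = 2
r(5) = 3·2 - 1 = 5
r(6) = 3·5 - 2 = 13
r(7) = 3·13 - 5 = 34
r(8) = 3·34 - 13 = 89
r(9) = 3·89 - 34 = 233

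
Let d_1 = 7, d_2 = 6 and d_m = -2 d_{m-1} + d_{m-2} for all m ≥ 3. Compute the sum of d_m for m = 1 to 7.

-140

d_3 = -2(6) + 7 = -5
d_4 = -2(-5) + 6 = 16
d_5 = -2(16) + (-5) = -37
d_6 = -2(-37) + 16 = 90
d_7 = -2(90) + (-37) = -217
Sum = 7 + 6 + (-5) + 16 + (-37) + 90 + (-217) = -140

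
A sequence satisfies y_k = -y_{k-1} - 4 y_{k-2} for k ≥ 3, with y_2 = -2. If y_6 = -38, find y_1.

1

Let y_1 = x.
y_3 = 2 - 4x
y_4 = 6 + 4x
y_5 = -14 + 12x
y_6 = -10 - 28x
So -10 - 28x = -38, giving x = 1.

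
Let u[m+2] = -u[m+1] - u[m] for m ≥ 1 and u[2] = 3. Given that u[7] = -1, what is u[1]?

-1

Let u[1] = z.
u[3] = -3 - z
u[4] = z
u[5] = 3
u[6] = -3 - z
u[7] = z
So z = -1, giving z = -1.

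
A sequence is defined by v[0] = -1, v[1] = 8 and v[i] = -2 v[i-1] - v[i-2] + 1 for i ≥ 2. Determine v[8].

v[2] = -2·8 - (-1) + 1 = -14
v[3] = -2·(-14) - 8 + 1 = 21
v[4] = -2·21 - (-14) + 1 = -27
v[5] = -2·(-27) - 21 + 1 = 34
v[6] = -2·34 - (-27) + 1 = -40
v[7] = -2·(-40) - 34 + 1 = 47
v[8] = -2·47 - (-40) + 1 = -53

-53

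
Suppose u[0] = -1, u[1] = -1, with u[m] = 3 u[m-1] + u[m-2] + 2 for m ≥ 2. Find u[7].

u[2] = 3*(-1) + (-1) + 2 = -2
u[3] = 3*(-2) + (-1) + 2 = -5
u[4] = 3*(-5) + (-2) + 2 = -15
u[5] = 3*(-15) + (-5) + 2 = -48
u[6] = 3*(-48) + (-15) + 2 = -157
u[7] = 3*(-157) + (-48) + 2 = -517

-517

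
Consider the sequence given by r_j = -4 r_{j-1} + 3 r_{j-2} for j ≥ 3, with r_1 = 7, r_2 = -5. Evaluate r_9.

r_3 = -4*(-5) + 3*7 = 41
r_4 = -4*41 + 3*(-5) = -179
r_5 = -4*(-179) + 3*41 = 839
r_6 = -4*839 + 3*(-179) = -3893
r_7 = -4*(-3893) + 3*839 = 18089
r_8 = -4*18089 + 3*(-3893) = -84035
r_9 = -4*(-84035) + 3*18089 = 390407

390407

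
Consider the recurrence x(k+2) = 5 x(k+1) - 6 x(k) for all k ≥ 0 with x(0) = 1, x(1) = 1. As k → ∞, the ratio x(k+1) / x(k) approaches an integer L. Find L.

3

The characteristic equation is r^2 - 5r + 6 = 0, which factors as (r - 3)(r - 2) = 0.
So the roots are 3 and 2. Since |3| > |2| and the coefficient of 3^k is non-zero, the ratio tends to 3.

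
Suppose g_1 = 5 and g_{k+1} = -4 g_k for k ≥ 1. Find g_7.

g_2 = -4(5) = -20
g_3 = -4(-20) = 80
g_4 = -4(80) = -320
g_5 = -4(-320) = 1280
g_6 = -4(1280) = -5120
g_7 = -4(-5120) = 20480

20480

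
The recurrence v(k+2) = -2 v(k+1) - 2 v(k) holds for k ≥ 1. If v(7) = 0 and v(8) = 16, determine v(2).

Rearranging, v(k-2) = (v(k) + 2 v(k-1)) / -2.
v(6) = (16 + 2·0) / -2 = 16/-2 = -8
v(5) = (0 + 2·(-8)) / -2 = -16/-2 = 8
v(4) = (-8 + 2·8) / -2 = 8/-2 = -4
v(3) = (8 + 2·(-4)) / -2 = 0/-2 = 0
v(2) = (-4 + 2·0) / -2 = -4/-2 = 2

2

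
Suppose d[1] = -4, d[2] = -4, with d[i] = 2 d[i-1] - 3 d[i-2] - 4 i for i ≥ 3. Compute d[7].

8

d[3] = 2*(-4) - 3*(-4) - 12 = -8
d[4] = 2*(-8) - 3*(-4) - 16 = -20
d[5] = 2*(-20) - 3*(-8) - 20 = -36
d[6] = 2*(-36) - 3*(-20) - 24 = -36
d[7] = 2*(-36) - 3*(-36) - 28 = 8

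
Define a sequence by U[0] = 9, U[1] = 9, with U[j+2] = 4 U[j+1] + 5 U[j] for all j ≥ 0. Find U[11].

146484369

U[2] = 4·9 + 5·9 = 81
U[3] = 4·81 + 5·9 = 369
U[4] = 4·369 + 5·81 = 1881
U[5] = 4·1881 + 5·369 = 9369
U[6] = 4·9369 + 5·1881 = 46881
U[7] = 4·46881 + 5·9369 = 234369
U[8] = 4·234369 + 5·46881 = 1171881
U[9] = 4·1171881 + 5·234369 = 5859369
U[10] = 4·5859369 + 5·1171881 = 29296881
U[11] = 4·29296881 + 5·5859369 = 146484369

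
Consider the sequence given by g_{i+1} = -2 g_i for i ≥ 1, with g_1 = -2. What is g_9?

-512

g_2 = -2·(-2) = 4
g_3 = -2·4 = -8
g_4 = -2·(-8) = 16
g_5 = -2·16 = -32
g_6 = -2·(-32) = 64
g_7 = -2·64 = -128
g_8 = -2·(-128) = 256
g_9 = -2·256 = -512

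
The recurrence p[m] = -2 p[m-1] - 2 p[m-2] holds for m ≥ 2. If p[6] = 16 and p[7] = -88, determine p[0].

9

Rearranging, p[m-2] = (p[m] + 2 p[m-1]) / -2.
p[5] = (-88 + 2(16)) / -2 = -56/-2 = 28
p[4] = (16 + 2(28)) / -2 = 72/-2 = -36
p[3] = (28 + 2(-36)) / -2 = -44/-2 = 22
p[2] = (-36 + 2(22)) / -2 = 8/-2 = -4
p[1] = (22 + 2(-4)) / -2 = 14/-2 = -7
p[0] = (-4 + 2(-7)) / -2 = -18/-2 = 9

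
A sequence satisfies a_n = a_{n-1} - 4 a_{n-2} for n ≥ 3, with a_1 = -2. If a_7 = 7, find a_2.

-1

Let a_2 = w.
a_3 = 8 + w
a_4 = 8 - 3w
a_5 = -24 - 7w
a_6 = -56 + 5w
a_7 = 40 + 33w
So 40 + 33w = 7, giving w = -1.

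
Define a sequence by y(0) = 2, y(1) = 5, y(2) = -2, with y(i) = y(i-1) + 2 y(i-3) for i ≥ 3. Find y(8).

y(3) = (-2) + 2(2) = 2
y(4) = 2 + 2(5) = 12
y(5) = 12 + 2(-2) = 8
y(6) = 8 + 2(2) = 12
y(7) = 12 + 2(12) = 36
y(8) = 36 + 2(8) = 52

52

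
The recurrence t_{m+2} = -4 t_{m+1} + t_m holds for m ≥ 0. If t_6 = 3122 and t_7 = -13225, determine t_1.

Rearranging, t_{m-2} = t_m + 4 t_{m-1}.
t_5 = -13225 + 4(3122) = -737
t_4 = 3122 + 4(-737) = 174
t_3 = -737 + 4(174) = -41
t_2 = 174 + 4(-41) = 10
t_1 = -41 + 4(10) = -1

-1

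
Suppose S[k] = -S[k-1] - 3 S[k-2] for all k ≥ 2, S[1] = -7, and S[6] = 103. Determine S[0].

Let S[0] = x.
S[2] = 7 - 3x
S[3] = 14 + 3x
S[4] = -35 + 6x
S[5] = -7 - 15x
S[6] = 112 - 3x
So 112 - 3x = 103, giving x = 3.

3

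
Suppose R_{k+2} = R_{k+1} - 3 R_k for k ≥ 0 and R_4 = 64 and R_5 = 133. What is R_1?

Rearranging, R_{k-2} = (R_k - R_{k-1}) / -3.
R_3 = (133 - 64) / -3 = 69/-3 = -23
R_2 = (64 - (-23)) / -3 = 87/-3 = -29
R_1 = (-23 - (-29)) / -3 = 6/-3 = -2

-2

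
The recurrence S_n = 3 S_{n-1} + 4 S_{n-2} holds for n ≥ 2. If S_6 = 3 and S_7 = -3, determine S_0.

3

Rearranging, S_{n-2} = (S_n - 3 S_{n-1}) / 4.
S_5 = (-3 - 3*3) / 4 = -12/4 = -3
S_4 = (3 - 3*(-3)) / 4 = 12/4 = 3
S_3 = (-3 - 3*3) / 4 = -12/4 = -3
S_2 = (3 - 3*(-3)) / 4 = 12/4 = 3
S_1 = (-3 - 3*3) / 4 = -12/4 = -3
S_0 = (3 - 3*(-3)) / 4 = 12/4 = 3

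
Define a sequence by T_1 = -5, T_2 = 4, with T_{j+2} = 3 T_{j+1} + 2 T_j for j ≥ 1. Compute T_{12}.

338198

T_3 = 3·4 + 2·(-5) = 2
T_4 = 3·2 + 2·4 = 14
T_5 = 3·14 + 2·2 = 46
T_6 = 3·46 + 2·14 = 166
T_7 = 3·166 + 2·46 = 590
T_8 = 3·590 + 2·166 = 2102
T_9 = 3·2102 + 2·590 = 7486
T_{10} = 3·7486 + 2·2102 = 26662
T_{11} = 3·26662 + 2·7486 = 94958
T_{12} = 3·94958 + 2·26662 = 338198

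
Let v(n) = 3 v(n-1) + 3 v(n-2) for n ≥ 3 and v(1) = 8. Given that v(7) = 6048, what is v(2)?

Let v(2) = y.
v(3) = 24 + 3y
v(4) = 72 + 12y
v(5) = 288 + 45y
v(6) = 1080 + 171y
v(7) = 4104 + 648y
So 4104 + 648y = 6048, giving y = 3.

3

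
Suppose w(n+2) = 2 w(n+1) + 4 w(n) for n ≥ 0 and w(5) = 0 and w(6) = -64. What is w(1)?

6

Rearranging, w(n-2) = (w(n) - 2 w(n-1)) / 4.
w(4) = (-64 - 2(0)) / 4 = -64/4 = -16
w(3) = (0 - 2(-16)) / 4 = 32/4 = 8
w(2) = (-16 - 2(8)) / 4 = -32/4 = -8
w(1) = (8 - 2(-8)) / 4 = 24/4 = 6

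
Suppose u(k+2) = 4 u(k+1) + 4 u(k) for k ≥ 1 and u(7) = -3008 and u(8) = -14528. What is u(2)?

-3

Rearranging, u(k-2) = (u(k) - 4 u(k-1)) / 4.
u(6) = (-14528 - 4·(-3008)) / 4 = -2496/4 = -624
u(5) = (-3008 - 4·(-624)) / 4 = -512/4 = -128
u(4) = (-624 - 4·(-128)) / 4 = -112/4 = -28
u(3) = (-128 - 4·(-28)) / 4 = -16/4 = -4
u(2) = (-28 - 4·(-4)) / 4 = -12/4 = -3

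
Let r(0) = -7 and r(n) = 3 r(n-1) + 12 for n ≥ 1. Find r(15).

The fixed point is 12/(1 - 3) = -6, so r(n) + 6 = 3(r(n-1) + 6).
Hence r(n) = -1·3^n - 6.
r(15) = -1·3^{15} - 6 = -1·14348907 - 6 = -14348913.

-14348913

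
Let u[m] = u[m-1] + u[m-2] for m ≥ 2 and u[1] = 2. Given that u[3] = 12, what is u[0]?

8

Let u[0] = w.
u[2] = 2 + w
u[3] = 4 + w
So 4 + w = 12, giving w = 8.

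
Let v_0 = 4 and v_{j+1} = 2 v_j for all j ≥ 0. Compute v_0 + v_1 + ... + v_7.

v_1 = 2·4 = 8
v_2 = 2·8 = 16
v_3 = 2·16 = 32
v_4 = 2·32 = 64
v_5 = 2·64 = 128
v_6 = 2·128 = 256
v_7 = 2·256 = 512
Sum = 4 + 8 + 16 + 32 + 64 + 128 + 256 + 512 = 1020

1020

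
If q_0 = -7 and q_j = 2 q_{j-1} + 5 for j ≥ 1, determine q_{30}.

The fixed point is 5/(1 - 2) = -5, so q_j + 5 = 2(q_{j-1} + 5).
Hence q_j = -2·2^j - 5.
q_{30} = -2·2^{30} - 5 = -2·1073741824 - 5 = -2147483653.

-2147483653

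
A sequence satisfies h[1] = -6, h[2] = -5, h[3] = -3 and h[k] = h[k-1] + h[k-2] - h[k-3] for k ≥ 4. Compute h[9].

6

h[4] = (-3) + (-5) - (-6) = -2
h[5] = (-2) + (-3) - (-5) = 0
h[6] = 0 + (-2) - (-3) = 1
h[7] = 1 + 0 - (-2) = 3
h[8] = 3 + 1 - 0 = 4
h[9] = 4 + 3 - 1 = 6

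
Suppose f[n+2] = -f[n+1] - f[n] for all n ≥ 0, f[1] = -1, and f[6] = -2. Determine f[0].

-2

Let f[0] = w.
f[2] = 1 - w
f[3] = w
f[4] = -1
f[5] = 1 - w
f[6] = w
So w = -2, giving w = -2.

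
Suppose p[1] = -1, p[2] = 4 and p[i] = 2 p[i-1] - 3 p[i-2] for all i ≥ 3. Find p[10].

460

p[3] = 2(4) - 3(-1) = 11
p[4] = 2(11) - 3(4) = 10
p[5] = 2(10) - 3(11) = -13
p[6] = 2(-13) - 3(10) = -56
p[7] = 2(-56) - 3(-13) = -73
p[8] = 2(-73) - 3(-56) = 22
p[9] = 2(22) - 3(-73) = 263
p[10] = 2(263) - 3(22) = 460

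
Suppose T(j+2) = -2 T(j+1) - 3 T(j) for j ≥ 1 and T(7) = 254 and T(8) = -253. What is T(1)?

Rearranging, T(j-2) = (T(j) + 2 T(j-1)) / -3.
T(6) = (-253 + 2(254)) / -3 = 255/-3 = -85
T(5) = (254 + 2(-85)) / -3 = 84/-3 = -28
T(4) = (-85 + 2(-28)) / -3 = -141/-3 = 47
T(3) = (-28 + 2(47)) / -3 = 66/-3 = -22
T(2) = (47 + 2(-22)) / -3 = 3/-3 = -1
T(1) = (-22 + 2(-1)) / -3 = -24/-3 = 8

8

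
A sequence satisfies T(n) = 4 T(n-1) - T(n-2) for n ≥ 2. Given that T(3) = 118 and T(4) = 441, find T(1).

6

Rearranging, T(n-2) = -(T(n) - 4 T(n-1)).
T(2) = -(441 - 4(118)) = 31
T(1) = -(118 - 4(31)) = 6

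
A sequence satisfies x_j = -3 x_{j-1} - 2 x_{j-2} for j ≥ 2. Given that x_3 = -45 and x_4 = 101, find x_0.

Rearranging, x_{j-2} = (x_j + 3 x_{j-1}) / -2.
x_2 = (101 + 3*(-45)) / -2 = -34/-2 = 17
x_1 = (-45 + 3*17) / -2 = 6/-2 = -3
x_0 = (17 + 3*(-3)) / -2 = 8/-2 = -4

-4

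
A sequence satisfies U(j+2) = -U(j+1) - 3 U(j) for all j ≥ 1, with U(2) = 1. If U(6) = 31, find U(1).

-2

Let U(1) = x.
U(3) = -1 - 3x
U(4) = -2 + 3x
U(5) = 5 + 6x
U(6) = 1 - 15x
So 1 - 15x = 31, giving x = -2.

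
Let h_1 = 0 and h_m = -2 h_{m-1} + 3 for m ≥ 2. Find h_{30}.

The fixed point is 3/(1 + 2) = 1, so h_m - 1 = -2(h_{m-1} - 1).
Hence h_m = -1·(-2)^{m-1} + 1.
h_{30} = -1·(-2)^{29} + 1 = -1·-536870912 + 1 = 536870913.

536870913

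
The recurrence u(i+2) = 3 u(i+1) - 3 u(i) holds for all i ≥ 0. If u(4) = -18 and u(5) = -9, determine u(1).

-4

Rearranging, u(i-2) = (u(i) - 3 u(i-1)) / -3.
u(3) = (-9 - 3·(-18)) / -3 = 45/-3 = -15
u(2) = (-18 - 3·(-15)) / -3 = 27/-3 = -9
u(1) = (-15 - 3·(-9)) / -3 = 12/-3 = -4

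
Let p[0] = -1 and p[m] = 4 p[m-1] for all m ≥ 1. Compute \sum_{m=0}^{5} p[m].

p[1] = 4·(-1) = -4
p[2] = 4·(-4) = -16
p[3] = 4·(-16) = -64
p[4] = 4·(-64) = -256
p[5] = 4·(-256) = -1024
Sum = (-1) + (-4) + (-16) + (-64) + (-256) + (-1024) = -1365

-1365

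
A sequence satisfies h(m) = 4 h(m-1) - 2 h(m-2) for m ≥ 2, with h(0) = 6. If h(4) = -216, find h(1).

-1

Let h(1) = v.
h(2) = -12 + 4v
h(3) = -48 + 14v
h(4) = -168 + 48v
So -168 + 48v = -216, giving v = -1.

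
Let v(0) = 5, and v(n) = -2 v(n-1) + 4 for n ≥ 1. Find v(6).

236

v(1) = -2(5) + 4 = -6
v(2) = -2(-6) + 4 = 16
v(3) = -2(16) + 4 = -28
v(4) = -2(-28) + 4 = 60
v(5) = -2(60) + 4 = -116
v(6) = -2(-116) + 4 = 236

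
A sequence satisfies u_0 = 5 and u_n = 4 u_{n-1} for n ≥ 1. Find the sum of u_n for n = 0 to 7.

109225

u_1 = 4·5 = 20
u_2 = 4·20 = 80
u_3 = 4·80 = 320
u_4 = 4·320 = 1280
u_5 = 4·1280 = 5120
u_6 = 4·5120 = 20480
u_7 = 4·20480 = 81920
Sum = 5 + 20 + 80 + 320 + 1280 + 5120 + 20480 + 81920 = 109225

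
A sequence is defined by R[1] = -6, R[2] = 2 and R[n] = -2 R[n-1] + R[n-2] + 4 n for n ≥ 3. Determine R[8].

238

R[3] = -2(2) + (-6) + 12 = 2
R[4] = -2(2) + 2 + 16 = 14
R[5] = -2(14) + 2 + 20 = -6
R[6] = -2(-6) + 14 + 24 = 50
R[7] = -2(50) + (-6) + 28 = -78
R[8] = -2(-78) + 50 + 32 = 238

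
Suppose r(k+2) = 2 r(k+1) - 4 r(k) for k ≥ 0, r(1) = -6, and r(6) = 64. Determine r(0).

Let r(0) = v.
r(2) = -12 - 4v
r(3) = -8v
r(4) = 48
r(5) = 96 + 32v
r(6) = 64v
So 64v = 64, giving v = 1.

1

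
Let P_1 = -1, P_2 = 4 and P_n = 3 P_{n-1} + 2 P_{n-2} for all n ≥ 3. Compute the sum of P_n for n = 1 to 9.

P_3 = 3*4 + 2*(-1) = 10
P_4 = 3*10 + 2*4 = 38
P_5 = 3*38 + 2*10 = 134
P_6 = 3*134 + 2*38 = 478
P_7 = 3*478 + 2*134 = 1702
P_8 = 3*1702 + 2*478 = 6062
P_9 = 3*6062 + 2*1702 = 21590
Sum = (-1) + 4 + 10 + 38 + 134 + 478 + 1702 + 6062 + 21590 = 30017

30017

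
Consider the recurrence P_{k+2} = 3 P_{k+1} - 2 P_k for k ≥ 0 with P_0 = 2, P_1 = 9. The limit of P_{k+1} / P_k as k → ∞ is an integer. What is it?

The characteristic equation is r^2 - 3r + 2 = 0, which factors as (r - 2)(r - 1) = 0.
So the roots are 2 and 1. Since |2| > |1| and the coefficient of 2^k is non-zero, the ratio tends to 2.

2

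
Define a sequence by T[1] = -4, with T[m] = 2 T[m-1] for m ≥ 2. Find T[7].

T[2] = 2(-4) = -8
T[3] = 2(-8) = -16
T[4] = 2(-16) = -32
T[5] = 2(-32) = -64
T[6] = 2(-64) = -128
T[7] = 2(-128) = -256

-256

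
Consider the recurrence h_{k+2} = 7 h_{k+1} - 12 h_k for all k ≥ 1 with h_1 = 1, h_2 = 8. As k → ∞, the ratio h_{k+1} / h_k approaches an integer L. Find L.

4

The characteristic equation is r^2 - 7r + 12 = 0, which factors as (r - 4)(r - 3) = 0.
So the roots are 4 and 3. Since |4| > |3| and the coefficient of 4^k is non-zero, the ratio tends to 4.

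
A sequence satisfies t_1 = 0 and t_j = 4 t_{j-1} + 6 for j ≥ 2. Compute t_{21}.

The fixed point is 6/(1 - 4) = -2, so t_j + 2 = 4(t_{j-1} + 2).
Hence t_j = 2·4^{j-1} - 2.
t_{21} = 2·4^{20} - 2 = 2·1099511627776 - 2 = 2199023255550.

2199023255550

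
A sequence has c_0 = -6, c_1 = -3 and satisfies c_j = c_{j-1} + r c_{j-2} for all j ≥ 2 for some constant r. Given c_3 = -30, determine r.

3

c_2 = -3 - 6r
c_3 = -3 - 9r
So -3 - 9r = -30, giving r = 3.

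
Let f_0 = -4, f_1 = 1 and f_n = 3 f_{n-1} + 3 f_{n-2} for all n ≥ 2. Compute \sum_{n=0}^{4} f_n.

-135

f_2 = 3*1 + 3*(-4) = -9
f_3 = 3*(-9) + 3*1 = -24
f_4 = 3*(-24) + 3*(-9) = -99
Sum = (-4) + 1 + (-9) + (-24) + (-99) = -135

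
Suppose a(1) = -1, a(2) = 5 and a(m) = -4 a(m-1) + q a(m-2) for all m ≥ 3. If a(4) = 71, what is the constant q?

-1

a(3) = -20 - q
a(4) = 80 + 9q
So 80 + 9q = 71, giving q = -1.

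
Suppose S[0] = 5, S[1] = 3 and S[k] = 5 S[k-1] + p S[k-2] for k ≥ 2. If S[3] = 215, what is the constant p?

5

S[2] = 15 + 5p
S[3] = 75 + 28p
So 75 + 28p = 215, giving p = 5.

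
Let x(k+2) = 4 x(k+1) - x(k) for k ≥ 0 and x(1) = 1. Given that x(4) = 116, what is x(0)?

Let x(0) = v.
x(2) = 4 - v
x(3) = 15 - 4v
x(4) = 56 - 15v
So 56 - 15v = 116, giving v = -4.

-4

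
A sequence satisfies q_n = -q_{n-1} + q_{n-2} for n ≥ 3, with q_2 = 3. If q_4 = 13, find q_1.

Let q_1 = w.
q_3 = -3 + w
q_4 = 6 - w
So 6 - w = 13, giving w = -7.

-7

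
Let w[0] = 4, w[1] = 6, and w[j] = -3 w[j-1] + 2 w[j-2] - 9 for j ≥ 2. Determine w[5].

792

w[2] = -3*6 + 2*4 - 9 = -19
w[3] = -3*(-19) + 2*6 - 9 = 60
w[4] = -3*60 + 2*(-19) - 9 = -227
w[5] = -3*(-227) + 2*60 - 9 = 792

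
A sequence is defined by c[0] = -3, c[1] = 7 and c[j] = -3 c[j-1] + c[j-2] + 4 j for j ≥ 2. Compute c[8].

-24592

c[2] = -3*7 + (-3) + 8 = -16
c[3] = -3*(-16) + 7 + 12 = 67
c[4] = -3*67 + (-16) + 16 = -201
c[5] = -3*(-201) + 67 + 20 = 690
c[6] = -3*690 + (-201) + 24 = -2247
c[7] = -3*(-2247) + 690 + 28 = 7459
c[8] = -3*7459 + (-2247) + 32 = -24592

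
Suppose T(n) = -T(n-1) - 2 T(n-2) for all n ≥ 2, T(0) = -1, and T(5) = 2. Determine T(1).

4

Let T(1) = x.
T(2) = 2 - x
T(3) = -2 - x
T(4) = -2 + 3x
T(5) = 6 - x
So 6 - x = 2, giving x = 4.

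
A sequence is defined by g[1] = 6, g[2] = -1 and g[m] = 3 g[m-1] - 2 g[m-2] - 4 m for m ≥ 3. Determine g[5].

-251

g[3] = 3·(-1) - 2·6 - 12 = -27
g[4] = 3·(-27) - 2·(-1) - 16 = -95
g[5] = 3·(-95) - 2·(-27) - 20 = -251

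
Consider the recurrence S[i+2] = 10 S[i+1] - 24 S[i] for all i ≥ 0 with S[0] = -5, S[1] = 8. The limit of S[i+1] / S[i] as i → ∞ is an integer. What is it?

The characteristic equation is r^2 - 10r + 24 = 0, which factors as (r - 6)(r - 4) = 0.
So the roots are 6 and 4. Since |6| > |4| and the coefficient of 6^i is non-zero, the ratio tends to 6.

6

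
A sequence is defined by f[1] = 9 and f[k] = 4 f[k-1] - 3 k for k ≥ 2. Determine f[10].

f[2] = 4*9 - 6 = 30
f[3] = 4*30 - 9 = 111
f[4] = 4*111 - 12 = 432
f[5] = 4*432 - 15 = 1713
f[6] = 4*1713 - 18 = 6834
f[7] = 4*6834 - 21 = 27315
f[8] = 4*27315 - 24 = 109236
f[9] = 4*109236 - 27 = 436917
f[10] = 4*436917 - 30 = 1747638

1747638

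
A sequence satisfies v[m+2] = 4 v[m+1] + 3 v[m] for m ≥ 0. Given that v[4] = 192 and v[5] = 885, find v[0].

Rearranging, v[m-2] = (v[m] - 4 v[m-1]) / 3.
v[3] = (885 - 4(192)) / 3 = 117/3 = 39
v[2] = (192 - 4(39)) / 3 = 36/3 = 12
v[1] = (39 - 4(12)) / 3 = -9/3 = -3
v[0] = (12 - 4(-3)) / 3 = 24/3 = 8

8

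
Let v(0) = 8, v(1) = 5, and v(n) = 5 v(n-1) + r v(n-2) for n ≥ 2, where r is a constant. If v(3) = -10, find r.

-3

v(2) = 25 + 8r
v(3) = 125 + 45r
So 125 + 45r = -10, giving r = -3.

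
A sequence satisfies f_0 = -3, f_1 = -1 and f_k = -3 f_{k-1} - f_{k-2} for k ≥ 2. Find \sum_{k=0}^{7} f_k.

-588

f_2 = -3·(-1) - (-3) = 6
f_3 = -3·6 - (-1) = -17
f_4 = -3·(-17) - 6 = 45
f_5 = -3·45 - (-17) = -118
f_6 = -3·(-118) - 45 = 309
f_7 = -3·309 - (-118) = -809
Sum = (-3) + (-1) + 6 + (-17) + 45 + (-118) + 309 + (-809) = -588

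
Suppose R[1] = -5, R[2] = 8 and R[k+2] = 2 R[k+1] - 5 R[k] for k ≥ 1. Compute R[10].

1328

R[3] = 2(8) - 5(-5) = 41
R[4] = 2(41) - 5(8) = 42
R[5] = 2(42) - 5(41) = -121
R[6] = 2(-121) - 5(42) = -452
R[7] = 2(-452) - 5(-121) = -299
R[8] = 2(-299) - 5(-452) = 1662
R[9] = 2(1662) - 5(-299) = 4819
R[10] = 2(4819) - 5(1662) = 1328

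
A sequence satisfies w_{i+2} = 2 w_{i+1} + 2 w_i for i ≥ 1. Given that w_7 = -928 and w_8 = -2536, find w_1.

Rearranging, w_{i-2} = (w_i - 2 w_{i-1}) / 2.
w_6 = (-2536 - 2(-928)) / 2 = -680/2 = -340
w_5 = (-928 - 2(-340)) / 2 = -248/2 = -124
w_4 = (-340 - 2(-124)) / 2 = -92/2 = -46
w_3 = (-124 - 2(-46)) / 2 = -32/2 = -16
w_2 = (-46 - 2(-16)) / 2 = -14/2 = -7
w_1 = (-16 - 2(-7)) / 2 = -2/2 = -1

-1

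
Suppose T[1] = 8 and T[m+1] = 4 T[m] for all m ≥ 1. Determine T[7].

T[2] = 4*8 = 32
T[3] = 4*32 = 128
T[4] = 4*128 = 512
T[5] = 4*512 = 2048
T[6] = 4*2048 = 8192
T[7] = 4*8192 = 32768

32768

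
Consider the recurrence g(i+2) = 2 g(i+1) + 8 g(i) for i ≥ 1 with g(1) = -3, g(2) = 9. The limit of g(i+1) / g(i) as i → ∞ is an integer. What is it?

The characteristic equation is r^2 - 2r - 8 = 0, which factors as (r - 4)(r + 2) = 0.
So the roots are 4 and -2. Since |4| > |-2| and the coefficient of 4^i is non-zero, the ratio tends to 4.

4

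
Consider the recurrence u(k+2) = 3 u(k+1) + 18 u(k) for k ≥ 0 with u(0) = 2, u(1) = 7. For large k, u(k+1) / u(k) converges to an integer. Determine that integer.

The characteristic equation is r^2 - 3r - 18 = 0, which factors as (r - 6)(r + 3) = 0.
So the roots are 6 and -3. Since |6| > |-3| and the coefficient of 6^k is non-zero, the ratio tends to 6.

6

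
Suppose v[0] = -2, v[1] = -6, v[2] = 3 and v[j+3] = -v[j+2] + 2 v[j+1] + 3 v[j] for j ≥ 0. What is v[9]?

v[3] = -3 + 2*(-6) + 3*(-2) = -21
v[4] = -(-21) + 2*3 + 3*(-6) = 9
v[5] = -9 + 2*(-21) + 3*3 = -42
v[6] = -(-42) + 2*9 + 3*(-21) = -3
v[7] = -(-3) + 2*(-42) + 3*9 = -54
v[8] = -(-54) + 2*(-3) + 3*(-42) = -78
v[9] = -(-78) + 2*(-54) + 3*(-3) = -39

-39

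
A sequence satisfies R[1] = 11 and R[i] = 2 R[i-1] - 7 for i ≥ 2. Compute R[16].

The fixed point is -7/(1 - 2) = 7, so R[i] - 7 = 2(R[i-1] - 7).
Hence R[i] = 4·2^{i-1} + 7.
R[16] = 4·2^{15} + 7 = 4·32768 + 7 = 131079.

131079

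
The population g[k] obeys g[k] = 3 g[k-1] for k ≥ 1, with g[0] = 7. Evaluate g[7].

15309

g[1] = 3·7 = 21
g[2] = 3·21 = 63
g[3] = 3·63 = 189
g[4] = 3·189 = 567
g[5] = 3·567 = 1701
g[6] = 3·1701 = 5103
g[7] = 3·5103 = 15309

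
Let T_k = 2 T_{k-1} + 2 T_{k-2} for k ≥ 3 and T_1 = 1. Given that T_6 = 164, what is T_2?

3

Let T_2 = x.
T_3 = 2 + 2x
T_4 = 4 + 6x
T_5 = 12 + 16x
T_6 = 32 + 44x
So 32 + 44x = 164, giving x = 3.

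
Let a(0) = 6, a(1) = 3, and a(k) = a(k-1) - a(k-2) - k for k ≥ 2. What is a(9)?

a(2) = 3 - 6 - 2 = -5
a(3) = (-5) - 3 - 3 = -11
a(4) = (-11) - (-5) - 4 = -10
a(5) = (-10) - (-11) - 5 = -4
a(6) = (-4) - (-10) - 6 = 0
a(7) = 0 - (-4) - 7 = -3
a(8) = (-3) - 0 - 8 = -11
a(9) = (-11) - (-3) - 9 = -17

-17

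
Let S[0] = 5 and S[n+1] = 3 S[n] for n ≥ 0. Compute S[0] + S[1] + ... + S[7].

S[1] = 3*5 = 15
S[2] = 3*15 = 45
S[3] = 3*45 = 135
S[4] = 3*135 = 405
S[5] = 3*405 = 1215
S[6] = 3*1215 = 3645
S[7] = 3*3645 = 10935
Sum = 5 + 15 + 45 + 135 + 405 + 1215 + 3645 + 10935 = 16400

16400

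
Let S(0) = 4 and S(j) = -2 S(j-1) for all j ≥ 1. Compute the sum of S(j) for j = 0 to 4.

44

S(1) = -2·4 = -8
S(2) = -2·(-8) = 16
S(3) = -2·16 = -32
S(4) = -2·(-32) = 64
Sum = 4 + (-8) + 16 + (-32) + 64 = 44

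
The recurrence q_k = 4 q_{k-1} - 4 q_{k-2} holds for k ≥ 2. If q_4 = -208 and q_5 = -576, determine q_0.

Rearranging, q_{k-2} = (q_k - 4 q_{k-1}) / -4.
q_3 = (-576 - 4·(-208)) / -4 = 256/-4 = -64
q_2 = (-208 - 4·(-64)) / -4 = 48/-4 = -12
q_1 = (-64 - 4·(-12)) / -4 = -16/-4 = 4
q_0 = (-12 - 4·4) / -4 = -28/-4 = 7

7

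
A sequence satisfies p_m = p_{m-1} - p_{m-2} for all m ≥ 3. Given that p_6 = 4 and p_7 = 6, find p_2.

2

Rearranging, p_{m-2} = -(p_m - p_{m-1}).
p_5 = -(6 - 4) = -2
p_4 = -(4 - (-2)) = -6
p_3 = -(-2 - (-6)) = -4
p_2 = -(-6 - (-4)) = 2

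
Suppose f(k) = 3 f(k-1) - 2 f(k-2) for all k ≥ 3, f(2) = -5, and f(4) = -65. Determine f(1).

5

Let f(1) = y.
f(3) = -15 - 2y
f(4) = -35 - 6y
So -35 - 6y = -65, giving y = 5.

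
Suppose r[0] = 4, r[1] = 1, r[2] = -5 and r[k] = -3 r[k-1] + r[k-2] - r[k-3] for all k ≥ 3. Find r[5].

143

r[3] = -3(-5) + 1 - 4 = 12
r[4] = -3(12) + (-5) - 1 = -42
r[5] = -3(-42) + 12 - (-5) = 143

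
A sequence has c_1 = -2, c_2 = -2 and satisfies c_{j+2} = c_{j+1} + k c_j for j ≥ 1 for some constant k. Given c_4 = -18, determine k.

4

c_3 = -2 - 2k
c_4 = -2 - 4k
So -2 - 4k = -18, giving k = 4.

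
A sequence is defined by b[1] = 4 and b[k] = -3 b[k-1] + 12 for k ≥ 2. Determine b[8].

b[2] = -3*4 + 12 = 0
b[3] = -3*0 + 12 = 12
b[4] = -3*12 + 12 = -24
b[5] = -3*(-24) + 12 = 84
b[6] = -3*84 + 12 = -240
b[7] = -3*(-240) + 12 = 732
b[8] = -3*732 + 12 = -2184

-2184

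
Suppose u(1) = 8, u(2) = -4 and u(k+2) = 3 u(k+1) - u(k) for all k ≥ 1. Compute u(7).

u(3) = 3*(-4) - 8 = -20
u(4) = 3*(-20) - (-4) = -56
u(5) = 3*(-56) - (-20) = -148
u(6) = 3*(-148) - (-56) = -388
u(7) = 3*(-388) - (-148) = -1016

-1016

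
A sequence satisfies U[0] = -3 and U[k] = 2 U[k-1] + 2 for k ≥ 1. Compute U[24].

The fixed point is 2/(1 - 2) = -2, so U[k] + 2 = 2(U[k-1] + 2).
Hence U[k] = -1·2^k - 2.
U[24] = -1·2^{24} - 2 = -1·16777216 - 2 = -16777218.

-16777218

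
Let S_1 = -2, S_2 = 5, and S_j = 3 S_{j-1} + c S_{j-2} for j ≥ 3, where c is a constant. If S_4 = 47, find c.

-2

S_3 = 15 - 2c
S_4 = 45 - c
So 45 - c = 47, giving c = -2.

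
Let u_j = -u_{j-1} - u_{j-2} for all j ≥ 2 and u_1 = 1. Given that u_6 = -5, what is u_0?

Let u_0 = w.
u_2 = -1 - w
u_3 = w
u_4 = 1
u_5 = -1 - w
u_6 = w
So w = -5, giving w = -5.

-5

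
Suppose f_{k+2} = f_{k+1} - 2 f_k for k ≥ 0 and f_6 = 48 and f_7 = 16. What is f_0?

Rearranging, f_{k-2} = (f_k - f_{k-1}) / -2.
f_5 = (16 - 48) / -2 = -32/-2 = 16
f_4 = (48 - 16) / -2 = 32/-2 = -16
f_3 = (16 - (-16)) / -2 = 32/-2 = -16
f_2 = (-16 - (-16)) / -2 = 0/-2 = 0
f_1 = (-16 - 0) / -2 = -16/-2 = 8
f_0 = (0 - 8) / -2 = -8/-2 = 4

4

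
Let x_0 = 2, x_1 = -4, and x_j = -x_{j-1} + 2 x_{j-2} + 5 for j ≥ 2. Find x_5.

x_2 = -(-4) + 2·2 + 5 = 13
x_3 = -13 + 2·(-4) + 5 = -16
x_4 = -(-16) + 2·13 + 5 = 47
x_5 = -47 + 2·(-16) + 5 = -74

-74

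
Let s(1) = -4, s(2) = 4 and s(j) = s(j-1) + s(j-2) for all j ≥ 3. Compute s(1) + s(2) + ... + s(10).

s(3) = 4 + (-4) = 0
s(4) = 0 + 4 = 4
s(5) = 4 + 0 = 4
s(6) = 4 + 4 = 8
s(7) = 8 + 4 = 12
s(8) = 12 + 8 = 20
s(9) = 20 + 12 = 32
s(10) = 32 + 20 = 52
Sum = (-4) + 4 + 0 + 4 + 4 + 8 + 12 + 20 + 32 + 52 = 132

132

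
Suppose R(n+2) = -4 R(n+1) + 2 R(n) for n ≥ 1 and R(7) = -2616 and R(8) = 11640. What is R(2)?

3

Rearranging, R(n-2) = (R(n) + 4 R(n-1)) / 2.
R(6) = (11640 + 4·(-2616)) / 2 = 1176/2 = 588
R(5) = (-2616 + 4·588) / 2 = -264/2 = -132
R(4) = (588 + 4·(-132)) / 2 = 60/2 = 30
R(3) = (-132 + 4·30) / 2 = -12/2 = -6
R(2) = (30 + 4·(-6)) / 2 = 6/2 = 3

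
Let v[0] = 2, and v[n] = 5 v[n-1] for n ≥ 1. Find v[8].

v[1] = 5·2 = 10
v[2] = 5·10 = 50
v[3] = 5·50 = 250
v[4] = 5·250 = 1250
v[5] = 5·1250 = 6250
v[6] = 5·6250 = 31250
v[7] = 5·31250 = 156250
v[8] = 5·156250 = 781250

781250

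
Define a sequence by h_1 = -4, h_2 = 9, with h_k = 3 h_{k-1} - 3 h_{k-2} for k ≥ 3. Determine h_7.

108

h_3 = 3*9 - 3*(-4) = 39
h_4 = 3*39 - 3*9 = 90
h_5 = 3*90 - 3*39 = 153
h_6 = 3*153 - 3*90 = 189
h_7 = 3*189 - 3*153 = 108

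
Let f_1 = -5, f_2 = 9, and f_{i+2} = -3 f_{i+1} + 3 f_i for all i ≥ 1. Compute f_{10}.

f_3 = -3·9 + 3·(-5) = -42
f_4 = -3·(-42) + 3·9 = 153
f_5 = -3·153 + 3·(-42) = -585
f_6 = -3·(-585) + 3·153 = 2214
f_7 = -3·2214 + 3·(-585) = -8397
f_8 = -3·(-8397) + 3·2214 = 31833
f_9 = -3·31833 + 3·(-8397) = -120690
f_{10} = -3·(-120690) + 3·31833 = 457569

457569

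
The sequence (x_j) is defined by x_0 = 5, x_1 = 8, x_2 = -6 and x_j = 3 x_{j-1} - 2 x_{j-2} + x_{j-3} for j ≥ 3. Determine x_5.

-149

x_3 = 3·(-6) - 2·8 + 5 = -29
x_4 = 3·(-29) - 2·(-6) + 8 = -67
x_5 = 3·(-67) - 2·(-29) + (-6) = -149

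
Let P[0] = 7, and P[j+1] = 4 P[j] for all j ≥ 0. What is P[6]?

P[1] = 4·7 = 28
P[2] = 4·28 = 112
P[3] = 4·112 = 448
P[4] = 4·448 = 1792
P[5] = 4·1792 = 7168
P[6] = 4·7168 = 28672

28672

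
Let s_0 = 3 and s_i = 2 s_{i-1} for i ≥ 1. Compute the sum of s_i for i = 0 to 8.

s_1 = 2*3 = 6
s_2 = 2*6 = 12
s_3 = 2*12 = 24
s_4 = 2*24 = 48
s_5 = 2*48 = 96
s_6 = 2*96 = 192
s_7 = 2*192 = 384
s_8 = 2*384 = 768
Sum = 3 + 6 + 12 + 24 + 48 + 96 + 192 + 384 + 768 = 1533

1533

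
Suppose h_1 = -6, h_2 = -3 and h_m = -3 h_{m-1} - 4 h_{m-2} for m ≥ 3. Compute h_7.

h_3 = -3(-3) - 4(-6) = 33
h_4 = -3(33) - 4(-3) = -87
h_5 = -3(-87) - 4(33) = 129
h_6 = -3(129) - 4(-87) = -39
h_7 = -3(-39) - 4(129) = -399

-399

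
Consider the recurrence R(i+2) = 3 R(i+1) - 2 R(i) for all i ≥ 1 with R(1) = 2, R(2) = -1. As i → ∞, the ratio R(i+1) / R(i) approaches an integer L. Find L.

The characteristic equation is r^2 - 3r + 2 = 0, which factors as (r - 2)(r - 1) = 0.
So the roots are 2 and 1. Since |2| > |1| and the coefficient of 2^i is non-zero, the ratio tends to 2.

2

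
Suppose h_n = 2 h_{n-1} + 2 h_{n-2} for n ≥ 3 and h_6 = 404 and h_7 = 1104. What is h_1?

Rearranging, h_{n-2} = (h_n - 2 h_{n-1}) / 2.
h_5 = (1104 - 2*404) / 2 = 296/2 = 148
h_4 = (404 - 2*148) / 2 = 108/2 = 54
h_3 = (148 - 2*54) / 2 = 40/2 = 20
h_2 = (54 - 2*20) / 2 = 14/2 = 7
h_1 = (20 - 2*7) / 2 = 6/2 = 3

3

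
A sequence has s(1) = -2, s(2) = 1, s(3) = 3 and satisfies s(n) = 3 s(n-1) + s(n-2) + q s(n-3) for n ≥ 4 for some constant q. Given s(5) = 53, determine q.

-4

s(4) = 10 - 2q
s(5) = 33 - 5q
So 33 - 5q = 53, giving q = -4.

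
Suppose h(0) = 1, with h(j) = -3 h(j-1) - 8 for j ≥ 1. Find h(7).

-6563

h(1) = -3*1 - 8 = -11
h(2) = -3*(-11) - 8 = 25
h(3) = -3*25 - 8 = -83
h(4) = -3*(-83) - 8 = 241
h(5) = -3*241 - 8 = -731
h(6) = -3*(-731) - 8 = 2185
h(7) = -3*2185 - 8 = -6563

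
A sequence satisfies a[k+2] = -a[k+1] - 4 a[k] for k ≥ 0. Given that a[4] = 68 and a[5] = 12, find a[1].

Rearranging, a[k-2] = (a[k] + a[k-1]) / -4.
a[3] = (12 + 68) / -4 = 80/-4 = -20
a[2] = (68 + (-20)) / -4 = 48/-4 = -12
a[1] = (-20 + (-12)) / -4 = -32/-4 = 8

8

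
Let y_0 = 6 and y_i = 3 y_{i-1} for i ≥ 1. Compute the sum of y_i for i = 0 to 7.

19680

y_1 = 3(6) = 18
y_2 = 3(18) = 54
y_3 = 3(54) = 162
y_4 = 3(162) = 486
y_5 = 3(486) = 1458
y_6 = 3(1458) = 4374
y_7 = 3(4374) = 13122
Sum = 6 + 18 + 54 + 162 + 486 + 1458 + 4374 + 13122 = 19680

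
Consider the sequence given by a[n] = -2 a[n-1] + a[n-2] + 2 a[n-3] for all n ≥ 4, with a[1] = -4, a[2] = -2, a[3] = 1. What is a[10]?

a[4] = -2(1) + (-2) + 2(-4) = -12
a[5] = -2(-12) + 1 + 2(-2) = 21
a[6] = -2(21) + (-12) + 2(1) = -52
a[7] = -2(-52) + 21 + 2(-12) = 101
a[8] = -2(101) + (-52) + 2(21) = -212
a[9] = -2(-212) + 101 + 2(-52) = 421
a[10] = -2(421) + (-212) + 2(101) = -852

-852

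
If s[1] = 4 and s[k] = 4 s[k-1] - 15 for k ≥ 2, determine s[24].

The fixed point is -15/(1 - 4) = 5, so s[k] - 5 = 4(s[k-1] - 5).
Hence s[k] = -1·4^{k-1} + 5.
s[24] = -1·4^{23} + 5 = -1·70368744177664 + 5 = -70368744177659.

-70368744177659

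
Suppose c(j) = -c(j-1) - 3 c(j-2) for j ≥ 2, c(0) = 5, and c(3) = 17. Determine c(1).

Let c(1) = v.
c(2) = -15 - v
c(3) = 15 - 2v
So 15 - 2v = 17, giving v = -1.

-1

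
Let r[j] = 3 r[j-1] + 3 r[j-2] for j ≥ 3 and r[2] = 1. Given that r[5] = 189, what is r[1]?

Let r[1] = z.
r[3] = 3 + 3z
r[4] = 12 + 9z
r[5] = 45 + 36z
So 45 + 36z = 189, giving z = 4.

4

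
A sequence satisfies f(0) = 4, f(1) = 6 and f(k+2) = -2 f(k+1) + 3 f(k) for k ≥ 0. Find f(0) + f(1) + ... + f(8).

-2420

f(2) = -2·6 + 3·4 = 0
f(3) = -2·0 + 3·6 = 18
f(4) = -2·18 + 3·0 = -36
f(5) = -2·(-36) + 3·18 = 126
f(6) = -2·126 + 3·(-36) = -360
f(7) = -2·(-360) + 3·126 = 1098
f(8) = -2·1098 + 3·(-360) = -3276
Sum = 4 + 6 + 0 + 18 + (-36) + 126 + (-360) + 1098 + (-3276) = -2420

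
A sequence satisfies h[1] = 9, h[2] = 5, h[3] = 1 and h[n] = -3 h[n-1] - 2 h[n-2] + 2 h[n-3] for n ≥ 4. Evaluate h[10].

-163

h[4] = -3*1 - 2*5 + 2*9 = 5
h[5] = -3*5 - 2*1 + 2*5 = -7
h[6] = -3*(-7) - 2*5 + 2*1 = 13
h[7] = -3*13 - 2*(-7) + 2*5 = -15
h[8] = -3*(-15) - 2*13 + 2*(-7) = 5
h[9] = -3*5 - 2*(-15) + 2*13 = 41
h[10] = -3*41 - 2*5 + 2*(-15) = -163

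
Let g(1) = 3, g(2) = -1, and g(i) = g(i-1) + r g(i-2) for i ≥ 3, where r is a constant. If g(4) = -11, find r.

-5

g(3) = -1 + 3r
g(4) = -1 + 2r
So -1 + 2r = -11, giving r = -5.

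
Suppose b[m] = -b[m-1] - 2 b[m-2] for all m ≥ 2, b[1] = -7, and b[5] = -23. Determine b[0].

5

Let b[0] = z.
b[2] = 7 - 2z
b[3] = 7 + 2z
b[4] = -21 + 2z
b[5] = 7 - 6z
So 7 - 6z = -23, giving z = 5.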